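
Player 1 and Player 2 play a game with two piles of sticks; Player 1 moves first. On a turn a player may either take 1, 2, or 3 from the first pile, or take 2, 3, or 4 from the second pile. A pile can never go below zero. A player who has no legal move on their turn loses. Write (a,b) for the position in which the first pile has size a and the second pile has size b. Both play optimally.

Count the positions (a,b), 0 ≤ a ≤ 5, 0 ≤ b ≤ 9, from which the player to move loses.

18

Positions with no move are L. A position that does have a move is losing for the player to move precisely when every available move leads to a winning position for the opponent. Fill in the labels:
Every move lowers a or b (never raises either), so fill the grid row by row in increasing a, and left to right within a row: each cell's successors are then already labelled.
      b=0  b=1  b=2  b=3  b=4  b=5  b=6  b=7  b=8  b=9
a=0:    L    L    W    W    W    W    L    L    W    W
a=1:    W    W    L    L    W    W    W    W    L    L
a=2:    W    W    W    W    L    L    W    W    W    W
a=3:    W    W    W    W    W    W    W    W    W    W
a=4:    L    L    W    W    W    W    L    L    W    W
a=5:    W    W    L    L    W    W    W    W    L    L
Cells with no legal move (terminal, hence L): (0,0), (0,1).
The remaining L cells, each justified by listing all of its moves:
(0,6): →(0,4)(W), (0,3)(W), (0,2)(W) — all W, so L
(0,7): →(0,5)(W), (0,4)(W), (0,3)(W) — all W, so L
(1,2): →(0,2)(W), (1,0)(W) — all W, so L
(1,3): →(0,3)(W), (1,1)(W), (1,0)(W) — all W, so L
(1,8): →(0,8)(W), (1,6)(W), (1,5)(W), (1,4)(W) — all W, so L
(1,9): →(0,9)(W), (1,7)(W), (1,6)(W), (1,5)(W) — all W, so L
(2,4): →(1,4)(W), (0,4)(W), (2,2)(W), (2,1)(W), (2,0)(W) — all W, so L
(2,5): →(1,5)(W), (0,5)(W), (2,3)(W), (2,2)(W), (2,1)(W) — all W, so L
(4,0): →(3,0)(W), (2,0)(W), (1,0)(W) — all W, so L
(4,1): →(3,1)(W), (2,1)(W), (1,1)(W) — all W, so L
(4,6): →(3,6)(W), (2,6)(W), (1,6)(W), (4,4)(W), (4,3)(W), (4,2)(W) — all W, so L
(4,7): →(3,7)(W), (2,7)(W), (1,7)(W), (4,5)(W), (4,4)(W), (4,3)(W) — all W, so L
(5,2): →(4,2)(W), (3,2)(W), (2,2)(W), (5,0)(W) — all W, so L
(5,3): →(4,3)(W), (3,3)(W), (2,3)(W), (5,1)(W), (5,0)(W) — all W, so L
(5,8): →(4,8)(W), (3,8)(W), (2,8)(W), (5,6)(W), (5,5)(W), (5,4)(W) — all W, so L
(5,9): →(4,9)(W), (3,9)(W), (2,9)(W), (5,7)(W), (5,6)(W), (5,5)(W) — all W, so L
Every other cell has at least one move into one of the L cells above, so it is W.
L cells per row: a=0: 4, a=1: 4, a=2: 2, a=3: 0, a=4: 4, a=5: 4; total 18.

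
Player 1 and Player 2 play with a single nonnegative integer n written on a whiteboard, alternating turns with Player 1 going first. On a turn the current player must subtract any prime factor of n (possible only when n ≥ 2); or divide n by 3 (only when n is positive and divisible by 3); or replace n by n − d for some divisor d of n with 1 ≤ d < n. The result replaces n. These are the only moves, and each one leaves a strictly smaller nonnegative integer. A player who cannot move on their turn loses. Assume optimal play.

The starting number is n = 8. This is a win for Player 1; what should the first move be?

Move to 4.

Classify positions by backward induction: terminal positions (no move available) are L. From any other position, the mover wins iff some move reaches an L.
n=0: no move → L
n=1: no move → L
n=2: W (go to 0, an L position)
n=3: W (go to 0, an L position)
n=4: L (options 2(W), 3(W) are all W)
n=5: W (go to 0, an L position)
n=6: W (go to 4, an L position)
n=7: W (go to 0, an L position)
n=8: W (go to 4, an L position)
From 8, the L positions reachable in one move are: 4.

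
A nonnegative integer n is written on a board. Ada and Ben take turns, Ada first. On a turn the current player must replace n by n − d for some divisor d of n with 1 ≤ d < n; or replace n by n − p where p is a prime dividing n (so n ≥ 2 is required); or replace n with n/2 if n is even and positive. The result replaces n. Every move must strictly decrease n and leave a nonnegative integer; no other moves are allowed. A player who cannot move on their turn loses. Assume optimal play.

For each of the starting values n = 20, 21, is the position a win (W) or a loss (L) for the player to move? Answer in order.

20: L, 21: W

Build the W/L table. Terminal = L. A non-terminal position is W if it has a move to some L; otherwise it is L.
n=0: no move → L
n=1: no move → L
n=2: can move to 0, which is L ⇒ W
n=3: can move to 0, which is L ⇒ W
n=4: moves to 2(W), 3(W); every one is W ⇒ L
n=5: can move to 0, which is L ⇒ W
n=6: can move to 4, which is L ⇒ W
n=7: can move to 0, which is L ⇒ W
n=8: can move to 4, which is L ⇒ W
n=9: moves to 6(W), 8(W); every one is W ⇒ L
n=10: can move to 9, which is L ⇒ W
n=11: can move to 0, which is L ⇒ W
n=12: can move to 9, which is L ⇒ W
n=13: can move to 0, which is L ⇒ W
n=14: moves to 7(W), 12(W), 13(W); every one is W ⇒ L
n=15: can move to 14, which is L ⇒ W
n=16: can move to 14, which is L ⇒ W
n=17: can move to 0, which is L ⇒ W
n=18: can move to 9, which is L ⇒ W
n=19: can move to 0, which is L ⇒ W
n=20: moves to 10(W), 15(W), 16(W), 18(W), 19(W); every one is W ⇒ L
n=21: can move to 14, which is L ⇒ W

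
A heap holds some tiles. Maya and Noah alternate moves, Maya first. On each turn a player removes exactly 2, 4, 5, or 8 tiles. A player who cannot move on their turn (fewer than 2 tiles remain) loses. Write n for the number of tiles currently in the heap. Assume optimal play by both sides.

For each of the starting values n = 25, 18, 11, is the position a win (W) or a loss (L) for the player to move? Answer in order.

25: L, 18: W, 11: W

Positions with no move are L. A position that does have a move is losing for the player to move precisely when every available move leads to a winning position for the opponent. Fill in the labels:
n=0: no move → L
n=1: no move → L
n=2: can move to 0, which is L ⇒ W
n=3: can move to 1, which is L ⇒ W
n=4: can move to 0, which is L ⇒ W
n=5: can move to 1, which is L ⇒ W
n=6: can move to 1, which is L ⇒ W
n=7: moves to 5(W), 3(W), 2(W); every one is W ⇒ L
n=8: can move to 0, which is L ⇒ W
n=9: can move to 7, which is L ⇒ W
n=10: moves to 8(W), 6(W), 5(W), 2(W); every one is W ⇒ L
n=11: can move to 7, which is L ⇒ W
n=12: can move to 10, which is L ⇒ W
n=13: moves to 11(W), 9(W), 8(W), 5(W); every one is W ⇒ L
n=14: can move to 10, which is L ⇒ W
n=15: can move to 13, which is L ⇒ W
n=16: moves to 14(W), 12(W), 11(W), 8(W); every one is W ⇒ L
n=17: can move to 13, which is L ⇒ W
n=18: can move to 16, which is L ⇒ W
n=19: moves to 17(W), 15(W), 14(W), 11(W); every one is W ⇒ L
n=20: can move to 16, which is L ⇒ W
n=21: can move to 19, which is L ⇒ W
n=22: moves to 20(W), 18(W), 17(W), 14(W); every one is W ⇒ L
n=23: can move to 19, which is L ⇒ W
n=24: can move to 22, which is L ⇒ W
n=25: moves to 23(W), 21(W), 20(W), 17(W); every one is W ⇒ L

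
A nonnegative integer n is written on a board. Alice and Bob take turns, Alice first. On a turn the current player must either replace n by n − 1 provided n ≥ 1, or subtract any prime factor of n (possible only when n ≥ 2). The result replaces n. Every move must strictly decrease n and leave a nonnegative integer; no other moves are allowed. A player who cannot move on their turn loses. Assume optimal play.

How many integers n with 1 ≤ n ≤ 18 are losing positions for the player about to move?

Build the W/L table. Terminal = L. A non-terminal position is W if it has a move to some L; otherwise it is L.
n=0: no move → L
n=1: reaches L-position 0 → W
n=2: reaches L-position 0 → W
n=3: reaches L-position 0 → W
n=4: only reaches 2(W), 3(W), all W → L
n=5: reaches L-position 0 → W
n=6: reaches L-position 4 → W
n=7: reaches L-position 0 → W
n=8: only reaches 6(W), 7(W), all W → L
n=9: reaches L-position 8 → W
n=10: reaches L-position 8 → W
n=11: reaches L-position 0 → W
n=12: only reaches 9(W), 10(W), 11(W), all W → L
n=13: reaches L-position 0 → W
n=14: reaches L-position 12 → W
n=15: reaches L-position 12 → W
n=16: only reaches 14(W), 15(W), all W → L
n=17: reaches L-position 0 → W
n=18: reaches L-position 16 → W
L entries with 1 ≤ n ≤ 18 (n=0 is outside the asked range and is not counted): n = 4, 8, 12, 16; that makes 4.

4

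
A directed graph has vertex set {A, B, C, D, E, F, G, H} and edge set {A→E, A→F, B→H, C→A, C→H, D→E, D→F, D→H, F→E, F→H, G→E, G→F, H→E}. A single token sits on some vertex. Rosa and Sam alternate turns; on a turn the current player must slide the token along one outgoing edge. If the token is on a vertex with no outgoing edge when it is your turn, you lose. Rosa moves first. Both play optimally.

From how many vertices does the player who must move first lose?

3

Label each position W (a win for the player to move) or L (a loss). A position with no legal move is L; any other position is W exactly when some move reaches an L, and L when every move reaches a W.
Every edge goes from a vertex to one that appears earlier in the order E, H, F, A, G, D, C, B, so processing vertices in that order labels each vertex after all of its successors.
E: no outgoing edge → L
H: reaches L-position E → W
F: reaches L-position E → W
A: reaches L-position E → W
G: reaches L-position E → W
D: reaches L-position E → W
C: only reaches A(W), H(W), all W → L
B: only reaches H(W), which is W → L
The L vertices are B, C, E; that is 3 in all.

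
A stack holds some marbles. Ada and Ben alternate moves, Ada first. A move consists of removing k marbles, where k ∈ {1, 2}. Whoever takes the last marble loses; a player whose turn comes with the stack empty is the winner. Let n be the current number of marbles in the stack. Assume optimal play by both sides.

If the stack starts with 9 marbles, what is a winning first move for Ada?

Work bottom-up. With no move the player to move wins. Otherwise the position is W if at least one move leads to an L position for the opponent, and L if every move leads to a W.
n=0: no move; the opponent has just taken the last marble and therefore loses → W
n=1: only reaches 0(W), which is W → L
n=2: reaches L-position 1 → W
n=3: reaches L-position 1 → W
n=4: only reaches 3(W), 2(W), all W → L
n=5: reaches L-position 4 → W
n=6: reaches L-position 4 → W
n=7: only reaches 6(W), 5(W), all W → L
n=8: reaches L-position 7 → W
n=9: reaches L-position 7 → W
From 9, the L positions reachable in one move are: 7.

Remove 2, leaving 7.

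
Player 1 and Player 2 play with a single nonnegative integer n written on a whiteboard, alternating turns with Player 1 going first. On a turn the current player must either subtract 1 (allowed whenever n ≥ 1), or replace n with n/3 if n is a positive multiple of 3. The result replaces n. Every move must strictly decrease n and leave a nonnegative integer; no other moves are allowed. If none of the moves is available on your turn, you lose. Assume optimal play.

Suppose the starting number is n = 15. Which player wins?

Player 2 wins.

Positions with no move are L. A position that does have a move is losing for the player to move precisely when every available move leads to a winning position for the opponent. Fill in the labels:
n=0: no move → L
n=1: can move to 0, which is L ⇒ W
n=2: the only move is to 1(W), a W ⇒ L
n=3: can move to 2, which is L ⇒ W
n=4: the only move is to 3(W), a W ⇒ L
n=5: can move to 4, which is L ⇒ W
n=6: can move to 2, which is L ⇒ W
n=7: the only move is to 6(W), a W ⇒ L
n=8: can move to 7, which is L ⇒ W
n=9: moves to 3(W), 8(W); every one is W ⇒ L
n=10: can move to 9, which is L ⇒ W
n=11: the only move is to 10(W), a W ⇒ L
n=12: can move to 4, which is L ⇒ W
n=13: the only move is to 12(W), a W ⇒ L
n=14: can move to 13, which is L ⇒ W
n=15: moves to 5(W), 14(W); every one is W ⇒ L
Every move from 15 reaches a W position, so the mover loses.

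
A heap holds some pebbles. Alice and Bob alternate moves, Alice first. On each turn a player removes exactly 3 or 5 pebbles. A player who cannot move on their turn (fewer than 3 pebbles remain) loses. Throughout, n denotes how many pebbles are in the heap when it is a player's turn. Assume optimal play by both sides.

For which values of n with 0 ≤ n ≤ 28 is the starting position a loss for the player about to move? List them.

0, 1, 2, 8, 9, 10, 16, 17, 18, 24, 25, 26

Compute win/loss labels from the base case upward. A position with no move is L. Any other position is W if it can reach an L in one move, else L.
n=0: no move → L
n=1: no move → L
n=2: no move → L
n=3: can move to 0, which is L ⇒ W
n=4: can move to 1, which is L ⇒ W
n=5: can move to 2, which is L ⇒ W
n=6: can move to 1, which is L ⇒ W
n=7: can move to 2, which is L ⇒ W
n=8: moves to 5(W), 3(W); every one is W ⇒ L
n=9: moves to 6(W), 4(W); every one is W ⇒ L
n=10: moves to 7(W), 5(W); every one is W ⇒ L
n=11: can move to 8, which is L ⇒ W
n=12: can move to 9, which is L ⇒ W
n=13: can move to 10, which is L ⇒ W
n=14: can move to 9, which is L ⇒ W
n=15: can move to 10, which is L ⇒ W
n=16: moves to 13(W), 11(W); every one is W ⇒ L
n=17: moves to 14(W), 12(W); every one is W ⇒ L
n=18: moves to 15(W), 13(W); every one is W ⇒ L
n=19: can move to 16, which is L ⇒ W
n=20: can move to 17, which is L ⇒ W
n=21: can move to 18, which is L ⇒ W
n=22: can move to 17, which is L ⇒ W
n=23: can move to 18, which is L ⇒ W
n=24: moves to 21(W), 19(W); every one is W ⇒ L
n=25: moves to 22(W), 20(W); every one is W ⇒ L
n=26: moves to 23(W), 21(W); every one is W ⇒ L
n=27: can move to 24, which is L ⇒ W
n=28: can move to 25, which is L ⇒ W
The losing starting values of n are exactly the entries labelled L in this table (12 of them).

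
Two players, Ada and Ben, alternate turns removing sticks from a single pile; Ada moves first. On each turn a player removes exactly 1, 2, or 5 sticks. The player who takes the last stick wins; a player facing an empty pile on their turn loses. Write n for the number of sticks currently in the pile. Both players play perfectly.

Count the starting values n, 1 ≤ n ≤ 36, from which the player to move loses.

12

Label each position W (a win for the player to move) or L (a loss). A position with no legal move is L; any other position is W exactly when some move reaches an L, and L when every move reaches a W.
n=0: no move → L
n=1: can move to 0, which is L ⇒ W
n=2: can move to 0, which is L ⇒ W
n=3: moves to 2(W), 1(W); every one is W ⇒ L
n=4: can move to 3, which is L ⇒ W
n=5: can move to 3, which is L ⇒ W
n=6: moves to 5(W), 4(W), 1(W); every one is W ⇒ L
n=7: can move to 6, which is L ⇒ W
n=8: can move to 6, which is L ⇒ W
n=9: moves to 8(W), 7(W), 4(W); every one is W ⇒ L
n=10: can move to 9, which is L ⇒ W
n=11: can move to 9, which is L ⇒ W
n=12: moves to 11(W), 10(W), 7(W); every one is W ⇒ L
n=13: can move to 12, which is L ⇒ W
n=14: can move to 12, which is L ⇒ W
n=15: moves to 14(W), 13(W), 10(W); every one is W ⇒ L
n=16: can move to 15, which is L ⇒ W
n=17: can move to 15, which is L ⇒ W
n=18: moves to 17(W), 16(W), 13(W); every one is W ⇒ L
n=19: can move to 18, which is L ⇒ W
n=20: can move to 18, which is L ⇒ W
n=21: moves to 20(W), 19(W), 16(W); every one is W ⇒ L
n=22: can move to 21, which is L ⇒ W
n=23: can move to 21, which is L ⇒ W
n=24: moves to 23(W), 22(W), 19(W); every one is W ⇒ L
n=25: can move to 24, which is L ⇒ W
n=26: can move to 24, which is L ⇒ W
n=27: moves to 26(W), 25(W), 22(W); every one is W ⇒ L
n=28: can move to 27, which is L ⇒ W
n=29: can move to 27, which is L ⇒ W
n=30: moves to 29(W), 28(W), 25(W); every one is W ⇒ L
n=31: can move to 30, which is L ⇒ W
n=32: can move to 30, which is L ⇒ W
n=33: moves to 32(W), 31(W), 28(W); every one is W ⇒ L
n=34: can move to 33, which is L ⇒ W
n=35: can move to 33, which is L ⇒ W
n=36: moves to 35(W), 34(W), 31(W); every one is W ⇒ L
L entries with 1 ≤ n ≤ 36 (n=0 is outside the asked range and is not counted): n = 3, 6, 9, 12, 15, 18, 21, 24, 27, 30, 33, 36; that makes 12.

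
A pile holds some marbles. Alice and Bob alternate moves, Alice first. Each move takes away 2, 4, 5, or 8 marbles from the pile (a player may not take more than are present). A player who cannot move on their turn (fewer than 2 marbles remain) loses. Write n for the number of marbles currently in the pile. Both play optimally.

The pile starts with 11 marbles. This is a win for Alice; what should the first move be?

Remove 4, leaving 7.

Compute win/loss labels from the base case upward. A position with no move is L. Any other position is W if it can reach an L in one move, else L.
n=0: no move → L
n=1: no move → L
n=2: →0(L), so W
n=3: →1(L), so W
n=4: →0(L), so W
n=5: →1(L), so W
n=6: →1(L), so W
n=7: →5(W), 3(W), 2(W) — all W, so L
n=8: →0(L), so W
n=9: →7(L), so W
n=10: →8(W), 6(W), 5(W), 2(W) — all W, so L
n=11: →7(L), so W
From 11, the L positions reachable in one move are: 7.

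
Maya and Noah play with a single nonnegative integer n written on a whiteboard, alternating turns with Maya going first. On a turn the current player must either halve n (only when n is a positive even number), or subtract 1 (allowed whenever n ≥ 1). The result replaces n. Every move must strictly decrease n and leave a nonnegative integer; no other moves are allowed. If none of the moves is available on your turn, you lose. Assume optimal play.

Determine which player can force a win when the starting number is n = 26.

Maya wins.

Use the standard recursion: the mover loses at a terminal position; elsewhere, the mover wins exactly when some move hands the opponent an L position.
n=0: no move → L
n=1: →0(L), so W
n=2: →1(W) only, which is W, so L
n=3: →2(L), so W
n=4: →2(L), so W
n=5: →4(W) only, which is W, so L
n=6: →5(L), so W
n=7: →6(W) only, which is W, so L
n=8: →7(L), so W
n=9: →8(W) only, which is W, so L
n=10: →5(L), so W
n=11: →10(W) only, which is W, so L
n=12: →11(L), so W
n=13: →12(W) only, which is W, so L
n=14: →7(L), so W
n=15: →14(W) only, which is W, so L
n=16: →15(L), so W
n=17: →16(W) only, which is W, so L
n=18: →9(L), so W
n=19: →18(W) only, which is W, so L
n=20: →19(L), so W
n=21: →20(W) only, which is W, so L
n=22: →11(L), so W
n=23: →22(W) only, which is W, so L
n=24: →23(L), so W
n=25: →24(W) only, which is W, so L
n=26: →13(L), so W
The starting position 26 is W: Maya should move to 13, handing over an L position.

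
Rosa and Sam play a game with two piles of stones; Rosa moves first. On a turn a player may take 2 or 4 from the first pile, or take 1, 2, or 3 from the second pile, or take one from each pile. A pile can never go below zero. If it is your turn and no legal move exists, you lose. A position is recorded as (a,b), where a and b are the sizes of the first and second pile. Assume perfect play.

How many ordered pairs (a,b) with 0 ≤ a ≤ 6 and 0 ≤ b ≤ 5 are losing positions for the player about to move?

Compute win/loss labels from the base case upward. A position with no move is L. Any other position is W if it can reach an L in one move, else L.
Every move lowers a or b (never raises either), so fill the grid row by row in increasing a, and left to right within a row: each cell's successors are then already labelled.
      b=0  b=1  b=2  b=3  b=4  b=5
a=0:    L    W    W    W    L    W
a=1:    L    W    W    W    L    W
a=2:    W    W    L    W    W    W
a=3:    W    L    W    W    W    L
a=4:    W    L    W    W    W    L
a=5:    W    W    W    L    W    W
a=6:    L    W    W    W    W    W
Cells with no legal move (terminal, hence L): (0,0), (1,0).
The remaining L cells, each justified by listing all of its moves:
(0,4): →(0,3)(W), (0,2)(W), (0,1)(W) — all W, so L
(1,4): →(1,3)(W), (1,2)(W), (1,1)(W), (0,3)(W) — all W, so L
(2,2): →(0,2)(W), (2,1)(W), (2,0)(W), (1,1)(W) — all W, so L
(3,1): →(1,1)(W), (3,0)(W), (2,0)(W) — all W, so L
(3,5): →(1,5)(W), (3,4)(W), (3,3)(W), (3,2)(W), (2,4)(W) — all W, so L
(4,1): →(2,1)(W), (0,1)(W), (4,0)(W), (3,0)(W) — all W, so L
(4,5): →(2,5)(W), (0,5)(W), (4,4)(W), (4,3)(W), (4,2)(W), (3,4)(W) — all W, so L
(5,3): →(3,3)(W), (1,3)(W), (5,2)(W), (5,1)(W), (5,0)(W), (4,2)(W) — all W, so L
(6,0): →(4,0)(W), (2,0)(W) — all W, so L
Every other cell has at least one move into one of the L cells above, so it is W.
L cells per row: a=0: 2, a=1: 2, a=2: 1, a=3: 2, a=4: 2, a=5: 1, a=6: 1; total 11.

11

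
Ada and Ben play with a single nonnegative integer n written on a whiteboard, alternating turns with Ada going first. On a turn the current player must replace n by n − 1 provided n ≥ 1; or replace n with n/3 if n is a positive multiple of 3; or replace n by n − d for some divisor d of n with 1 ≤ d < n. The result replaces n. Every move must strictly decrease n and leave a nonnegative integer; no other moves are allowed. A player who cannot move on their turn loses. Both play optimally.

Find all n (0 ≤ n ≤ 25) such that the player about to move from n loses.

Positions with no move are L. A position that does have a move is losing for the player to move precisely when every available move leads to a winning position for the opponent. Fill in the labels:
n=0: no move → L
n=1: reaches L-position 0 → W
n=2: only reaches 1(W), which is W → L
n=3: reaches L-position 2 → W
n=4: reaches L-position 2 → W
n=5: only reaches 4(W), which is W → L
n=6: reaches L-position 2 → W
n=7: only reaches 6(W), which is W → L
n=8: reaches L-position 7 → W
n=9: only reaches 3(W), 6(W), 8(W), all W → L
n=10: reaches L-position 5 → W
n=11: only reaches 10(W), which is W → L
n=12: reaches L-position 9 → W
n=13: only reaches 12(W), which is W → L
n=14: reaches L-position 7 → W
n=15: reaches L-position 5 → W
n=16: only reaches 8(W), 12(W), 14(W), 15(W), all W → L
n=17: reaches L-position 16 → W
n=18: reaches L-position 9 → W
n=19: only reaches 18(W), which is W → L
n=20: reaches L-position 16 → W
n=21: reaches L-position 7 → W
n=22: reaches L-position 11 → W
n=23: only reaches 22(W), which is W → L
n=24: reaches L-position 16 → W
n=25: only reaches 20(W), 24(W), all W → L
The losing starting values of n are exactly the entries labelled L in this table (11 of them).

0, 2, 5, 7, 9, 11, 13, 16, 19, 23, 25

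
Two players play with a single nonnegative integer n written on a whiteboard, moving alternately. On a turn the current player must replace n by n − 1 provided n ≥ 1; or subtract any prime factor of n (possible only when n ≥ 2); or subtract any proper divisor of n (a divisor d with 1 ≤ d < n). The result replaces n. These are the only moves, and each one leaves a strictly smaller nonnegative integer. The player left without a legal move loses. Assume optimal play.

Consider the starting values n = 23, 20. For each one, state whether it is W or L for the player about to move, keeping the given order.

23: W, 20: L

Positions with no move are L. A position that does have a move is losing for the player to move precisely when every available move leads to a winning position for the opponent. Fill in the labels:
n=0: no move → L
n=1: W (go to 0, an L position)
n=2: W (go to 0, an L position)
n=3: W (go to 0, an L position)
n=4: L (options 2(W), 3(W) are all W)
n=5: W (go to 0, an L position)
n=6: W (go to 4, an L position)
n=7: W (go to 0, an L position)
n=8: W (go to 4, an L position)
n=9: L (options 6(W), 8(W) are all W)
n=10: W (go to 9, an L position)
n=11: W (go to 0, an L position)
n=12: W (go to 9, an L position)
n=13: W (go to 0, an L position)
n=14: L (options 7(W), 12(W), 13(W) are all W)
n=15: W (go to 14, an L position)
n=16: W (go to 14, an L position)
n=17: W (go to 0, an L position)
n=18: W (go to 9, an L position)
n=19: W (go to 0, an L position)
n=20: L (options 10(W), 15(W), 16(W), 18(W), 19(W) are all W)
n=21: W (go to 14, an L position)
n=22: W (go to 20, an L position)
n=23: W (go to 0, an L position)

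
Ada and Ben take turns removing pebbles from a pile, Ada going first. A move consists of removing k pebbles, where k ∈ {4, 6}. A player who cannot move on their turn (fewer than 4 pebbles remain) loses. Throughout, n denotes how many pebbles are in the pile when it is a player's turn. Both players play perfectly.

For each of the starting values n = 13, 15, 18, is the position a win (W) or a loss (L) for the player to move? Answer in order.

Build the W/L table. Terminal = L. A non-terminal position is W if it has a move to some L; otherwise it is L.
n=0: no move → L
n=1: no move → L
n=2: no move → L
n=3: no move → L
n=4: →0(L), so W
n=5: →1(L), so W
n=6: →2(L), so W
n=7: →3(L), so W
n=8: →2(L), so W
n=9: →3(L), so W
n=10: →6(W), 4(W) — all W, so L
n=11: →7(W), 5(W) — all W, so L
n=12: →8(W), 6(W) — all W, so L
n=13: →9(W), 7(W) — all W, so L
n=14: →10(L), so W
n=15: →11(L), so W
n=16: →12(L), so W
n=17: →13(L), so W
n=18: →12(L), so W

13: L, 15: W, 18: W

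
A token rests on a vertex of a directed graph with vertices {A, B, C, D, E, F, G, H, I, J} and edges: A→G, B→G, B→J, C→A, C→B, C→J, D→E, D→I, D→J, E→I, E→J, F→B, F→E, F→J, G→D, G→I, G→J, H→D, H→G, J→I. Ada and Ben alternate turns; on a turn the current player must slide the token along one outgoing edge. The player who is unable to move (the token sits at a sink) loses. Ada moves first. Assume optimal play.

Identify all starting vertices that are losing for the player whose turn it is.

Label each position W (a win for the player to move) or L (a loss). A position with no legal move is L; any other position is W exactly when some move reaches an L, and L when every move reaches a W.
Every edge goes from a vertex to one that appears earlier in the order I, J, E, D, G, B, A, F, C, H, so processing vertices in that order labels each vertex after all of its successors.
I: no outgoing edge → L
J: reaches L-position I → W
E: reaches L-position I → W
D: reaches L-position I → W
G: reaches L-position I → W
B: only reaches G(W), J(W), all W → L
A: only reaches G(W), which is W → L
F: reaches L-position B → W
C: reaches L-position A → W
H: only reaches G(W), D(W), all W → L
Reading off the rows marked L gives the requested list; there are 4 such vertices.

A, B, H, I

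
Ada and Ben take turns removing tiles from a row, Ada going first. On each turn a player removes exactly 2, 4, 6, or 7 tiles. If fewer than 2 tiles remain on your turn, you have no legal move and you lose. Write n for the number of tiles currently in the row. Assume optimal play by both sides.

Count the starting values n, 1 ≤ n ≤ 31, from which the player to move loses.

7

Use the standard recursion: the mover loses at a terminal position; elsewhere, the mover wins exactly when some move hands the opponent an L position.
n=0: no move → L
n=1: no move → L
n=2: W (go to 0, an L position)
n=3: W (go to 1, an L position)
n=4: W (go to 0, an L position)
n=5: W (go to 1, an L position)
n=6: W (go to 0, an L position)
n=7: W (go to 1, an L position)
n=8: W (go to 1, an L position)
n=9: L (options 7(W), 5(W), 3(W), 2(W) are all W)
n=10: L (options 8(W), 6(W), 4(W), 3(W) are all W)
n=11: W (go to 9, an L position)
n=12: W (go to 10, an L position)
n=13: W (go to 9, an L position)
n=14: W (go to 10, an L position)
n=15: W (go to 9, an L position)
n=16: W (go to 10, an L position)
n=17: W (go to 10, an L position)
n=18: L (options 16(W), 14(W), 12(W), 11(W) are all W)
n=19: L (options 17(W), 15(W), 13(W), 12(W) are all W)
n=20: W (go to 18, an L position)
n=21: W (go to 19, an L position)
n=22: W (go to 18, an L position)
n=23: W (go to 19, an L position)
n=24: W (go to 18, an L position)
n=25: W (go to 19, an L position)
n=26: W (go to 19, an L position)
n=27: L (options 25(W), 23(W), 21(W), 20(W) are all W)
n=28: L (options 26(W), 24(W), 22(W), 21(W) are all W)
n=29: W (go to 27, an L position)
n=30: W (go to 28, an L position)
n=31: W (go to 27, an L position)
L entries with 1 ≤ n ≤ 31 (n=0 is outside the asked range and is not counted): n = 1, 9, 10, 18, 19, 27, 28; that makes 7.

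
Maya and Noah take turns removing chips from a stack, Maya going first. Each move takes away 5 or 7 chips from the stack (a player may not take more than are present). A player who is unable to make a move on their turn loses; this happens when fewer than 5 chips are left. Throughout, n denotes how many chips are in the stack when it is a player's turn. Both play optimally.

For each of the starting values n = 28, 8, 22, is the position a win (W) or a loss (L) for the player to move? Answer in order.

28: L, 8: W, 22: W

Positions with no move are L. A position that does have a move is losing for the player to move precisely when every available move leads to a winning position for the opponent. Fill in the labels:
n=0: no move → L
n=1: no move → L
n=2: no move → L
n=3: no move → L
n=4: no move → L
n=5: can move to 0, which is L ⇒ W
n=6: can move to 1, which is L ⇒ W
n=7: can move to 2, which is L ⇒ W
n=8: can move to 3, which is L ⇒ W
n=9: can move to 4, which is L ⇒ W
n=10: can move to 3, which is L ⇒ W
n=11: can move to 4, which is L ⇒ W
n=12: moves to 7(W), 5(W); every one is W ⇒ L
n=13: moves to 8(W), 6(W); every one is W ⇒ L
n=14: moves to 9(W), 7(W); every one is W ⇒ L
n=15: moves to 10(W), 8(W); every one is W ⇒ L
n=16: moves to 11(W), 9(W); every one is W ⇒ L
n=17: can move to 12, which is L ⇒ W
n=18: can move to 13, which is L ⇒ W
n=19: can move to 14, which is L ⇒ W
n=20: can move to 15, which is L ⇒ W
n=21: can move to 16, which is L ⇒ W
n=22: can move to 15, which is L ⇒ W
n=23: can move to 16, which is L ⇒ W
n=24: moves to 19(W), 17(W); every one is W ⇒ L
n=25: moves to 20(W), 18(W); every one is W ⇒ L
n=26: moves to 21(W), 19(W); every one is W ⇒ L
n=27: moves to 22(W), 20(W); every one is W ⇒ L
n=28: moves to 23(W), 21(W); every one is W ⇒ L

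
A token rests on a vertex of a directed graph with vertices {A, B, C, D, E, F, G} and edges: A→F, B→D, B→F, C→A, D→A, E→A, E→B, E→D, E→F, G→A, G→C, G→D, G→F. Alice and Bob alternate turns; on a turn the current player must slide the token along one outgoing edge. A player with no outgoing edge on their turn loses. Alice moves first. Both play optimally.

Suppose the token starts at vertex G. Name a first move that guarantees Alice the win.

Move to D.

Compute win/loss labels from the base case upward. A position with no move is L. Any other position is W if it can reach an L in one move, else L.
Every edge goes from a vertex to one that appears earlier in the order F, A, C, D, B, G, E, so processing vertices in that order labels each vertex after all of its successors.
F: no outgoing edge → L
A: W (go to F, an L position)
C: L (sole option A(W) is W)
D: L (sole option A(W) is W)
B: W (go to D, an L position)
G: W (go to D, an L position)
E: W (go to D, an L position)
From G, the L positions reachable in one move are: D, C, F. Any move reaching one of these is winning.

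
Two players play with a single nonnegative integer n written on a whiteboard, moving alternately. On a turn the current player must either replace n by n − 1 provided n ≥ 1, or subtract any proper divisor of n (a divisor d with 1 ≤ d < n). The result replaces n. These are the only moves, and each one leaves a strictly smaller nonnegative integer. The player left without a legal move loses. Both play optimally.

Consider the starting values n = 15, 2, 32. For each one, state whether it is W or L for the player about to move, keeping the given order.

Use the standard recursion: the mover loses at a terminal position; elsewhere, the mover wins exactly when some move hands the opponent an L position.
n=0: no move → L
n=1: reaches L-position 0 → W
n=2: only reaches 1(W), which is W → L
n=3: reaches L-position 2 → W
n=4: reaches L-position 2 → W
n=5: only reaches 4(W), which is W → L
n=6: reaches L-position 5 → W
n=7: only reaches 6(W), which is W → L
n=8: reaches L-position 7 → W
n=9: only reaches 6(W), 8(W), all W → L
n=10: reaches L-position 5 → W
n=11: only reaches 10(W), which is W → L
n=12: reaches L-position 9 → W
n=13: only reaches 12(W), which is W → L
n=14: reaches L-position 7 → W
n=15: only reaches 10(W), 12(W), 14(W), all W → L
n=16: reaches L-position 15 → W
n=17: only reaches 16(W), which is W → L
n=18: reaches L-position 9 → W
n=19: only reaches 18(W), which is W → L
n=20: reaches L-position 15 → W
n=21: only reaches 14(W), 18(W), 20(W), all W → L
n=22: reaches L-position 11 → W
n=23: only reaches 22(W), which is W → L
n=24: reaches L-position 21 → W
n=25: only reaches 20(W), 24(W), all W → L
n=26: reaches L-position 13 → W
n=27: only reaches 18(W), 24(W), 26(W), all W → L
n=28: reaches L-position 21 → W
n=29: only reaches 28(W), which is W → L
n=30: reaches L-position 15 → W
n=31: only reaches 30(W), which is W → L
n=32: reaches L-position 31 → W

15: L, 2: L, 32: W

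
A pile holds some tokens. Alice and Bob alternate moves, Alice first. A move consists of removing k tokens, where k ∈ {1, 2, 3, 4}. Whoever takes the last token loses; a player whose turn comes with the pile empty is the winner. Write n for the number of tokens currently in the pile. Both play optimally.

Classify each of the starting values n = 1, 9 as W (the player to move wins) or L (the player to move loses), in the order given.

Use the standard recursion: the mover wins at a terminal position; elsewhere, the mover wins exactly when some move hands the opponent an L position.
n=0: no move; the opponent has just taken the last token and therefore loses → W
n=1: →0(W) only, which is W, so L
n=2: →1(L), so W
n=3: →1(L), so W
n=4: →1(L), so W
n=5: →1(L), so W
n=6: →5(W), 4(W), 3(W), 2(W) — all W, so L
n=7: →6(L), so W
n=8: →6(L), so W
n=9: →6(L), so W

1: L, 9: W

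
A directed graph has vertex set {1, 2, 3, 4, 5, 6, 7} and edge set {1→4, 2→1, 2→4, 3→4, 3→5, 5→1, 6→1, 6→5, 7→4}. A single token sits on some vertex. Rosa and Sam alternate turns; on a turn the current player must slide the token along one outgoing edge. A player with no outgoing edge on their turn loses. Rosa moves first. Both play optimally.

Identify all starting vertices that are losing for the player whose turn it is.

4, 5

Build the W/L table. Terminal = L. A non-terminal position is W if it has a move to some L; otherwise it is L.
Every edge goes from a vertex to one that appears earlier in the order 4, 1, 2, 5, 6, 7, 3, so processing vertices in that order labels each vertex after all of its successors.
4: no outgoing edge → L
1: W (go to 4, an L position)
2: W (go to 4, an L position)
5: L (sole option 1(W) is W)
6: W (go to 5, an L position)
7: W (go to 4, an L position)
3: W (go to 5, an L position)
Reading off the rows marked L gives the requested list; there are 2 such vertices.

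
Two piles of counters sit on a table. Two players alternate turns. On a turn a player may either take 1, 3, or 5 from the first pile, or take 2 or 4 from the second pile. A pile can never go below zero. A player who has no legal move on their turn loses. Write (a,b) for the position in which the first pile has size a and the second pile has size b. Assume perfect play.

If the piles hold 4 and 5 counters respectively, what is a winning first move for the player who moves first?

Move to (4,1).

Work bottom-up. With no move the player to move loses. Otherwise the position is W if at least one move leads to an L position for the opponent, and L if every move leads to a W.
No move ever increases a pile, so every position that can arise here has a ≤ 4 and b ≤ 5; it is enough to label the cells with 0 ≤ a ≤ 4 and 0 ≤ b ≤ 5.
Every move lowers a or b (never raises either), so fill the grid row by row in increasing a, and left to right within a row: each cell's successors are then already labelled.
      b=0  b=1  b=2  b=3  b=4  b=5
a=0:    L    L    W    W    W    W
a=1:    W    W    L    L    W    W
a=2:    L    L    W    W    W    W
a=3:    W    W    L    L    W    W
a=4:    L    L    W    W    W    W
Cells with no legal move (terminal, hence L): (0,0), (0,1).
The remaining L cells, each justified by listing all of its moves:
(1,2): →(0,2)(W), (1,0)(W) — all W, so L
(1,3): →(0,3)(W), (1,1)(W) — all W, so L
(2,0): →(1,0)(W) only, which is W, so L
(2,1): →(1,1)(W) only, which is W, so L
(3,2): →(2,2)(W), (0,2)(W), (3,0)(W) — all W, so L
(3,3): →(2,3)(W), (0,3)(W), (3,1)(W) — all W, so L
(4,0): →(3,0)(W), (1,0)(W) — all W, so L
(4,1): →(3,1)(W), (1,1)(W) — all W, so L
Every other cell has at least one move into one of the L cells above, so it is W.
From (4,5), the L positions reachable in one move are: (4,1).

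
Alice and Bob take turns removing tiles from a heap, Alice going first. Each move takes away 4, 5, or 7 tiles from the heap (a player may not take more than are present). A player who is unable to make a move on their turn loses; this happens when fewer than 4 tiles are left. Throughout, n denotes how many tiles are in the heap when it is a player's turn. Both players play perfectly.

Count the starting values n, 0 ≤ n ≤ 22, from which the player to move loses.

Label each position W (a win for the player to move) or L (a loss). A position with no legal move is L; any other position is W exactly when some move reaches an L, and L when every move reaches a W.
n=0: no move → L
n=1: no move → L
n=2: no move → L
n=3: no move → L
n=4: can move to 0, which is L ⇒ W
n=5: can move to 1, which is L ⇒ W
n=6: can move to 2, which is L ⇒ W
n=7: can move to 3, which is L ⇒ W
n=8: can move to 3, which is L ⇒ W
n=9: can move to 2, which is L ⇒ W
n=10: can move to 3, which is L ⇒ W
n=11: moves to 7(W), 6(W), 4(W); every one is W ⇒ L
n=12: moves to 8(W), 7(W), 5(W); every one is W ⇒ L
n=13: moves to 9(W), 8(W), 6(W); every one is W ⇒ L
n=14: moves to 10(W), 9(W), 7(W); every one is W ⇒ L
n=15: can move to 11, which is L ⇒ W
n=16: can move to 12, which is L ⇒ W
n=17: can move to 13, which is L ⇒ W
n=18: can move to 14, which is L ⇒ W
n=19: can move to 14, which is L ⇒ W
n=20: can move to 13, which is L ⇒ W
n=21: can move to 14, which is L ⇒ W
n=22: moves to 18(W), 17(W), 15(W); every one is W ⇒ L
L entries with 0 ≤ n ≤ 22: n = 0, 1, 2, 3, 11, 12, 13, 14, 22; that makes 9.

9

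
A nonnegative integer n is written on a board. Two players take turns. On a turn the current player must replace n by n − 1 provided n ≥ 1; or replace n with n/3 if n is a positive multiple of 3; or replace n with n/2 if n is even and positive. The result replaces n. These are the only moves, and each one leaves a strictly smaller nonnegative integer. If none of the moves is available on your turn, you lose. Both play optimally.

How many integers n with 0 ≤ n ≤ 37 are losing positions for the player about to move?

Work bottom-up. With no move the player to move loses. Otherwise the position is W if at least one move leads to an L position for the opponent, and L if every move leads to a W.
n=0: no move → L
n=1: W (go to 0, an L position)
n=2: L (sole option 1(W) is W)
n=3: W (go to 2, an L position)
n=4: W (go to 2, an L position)
n=5: L (sole option 4(W) is W)
n=6: W (go to 2, an L position)
n=7: L (sole option 6(W) is W)
n=8: W (go to 7, an L position)
n=9: L (options 3(W), 8(W) are all W)
n=10: W (go to 5, an L position)
n=11: L (sole option 10(W) is W)
n=12: W (go to 11, an L position)
n=13: L (sole option 12(W) is W)
n=14: W (go to 7, an L position)
n=15: W (go to 5, an L position)
n=16: L (options 8(W), 15(W) are all W)
n=17: W (go to 16, an L position)
n=18: W (go to 9, an L position)
n=19: L (sole option 18(W) is W)
n=20: W (go to 19, an L position)
n=21: W (go to 7, an L position)
n=22: W (go to 11, an L position)
n=23: L (sole option 22(W) is W)
n=24: W (go to 23, an L position)
n=25: L (sole option 24(W) is W)
n=26: W (go to 13, an L position)
n=27: W (go to 9, an L position)
n=28: L (options 14(W), 27(W) are all W)
n=29: W (go to 28, an L position)
n=30: L (options 10(W), 15(W), 29(W) are all W)
n=31: W (go to 30, an L position)
n=32: W (go to 16, an L position)
n=33: W (go to 11, an L position)
n=34: L (options 17(W), 33(W) are all W)
n=35: W (go to 34, an L position)
n=36: L (options 12(W), 18(W), 35(W) are all W)
n=37: W (go to 36, an L position)
L entries with 0 ≤ n ≤ 37: n = 0, 2, 5, 7, 9, 11, 13, 16, 19, 23, 25, 28, 30, 34, 36; that makes 15.

15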